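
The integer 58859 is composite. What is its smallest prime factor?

58859 is odd.
Digit sum 35, not divisible by 3.
Ends in 9: not divisible by 5.
7: 58859 = 7·8408 + 3
11: 58859 = 11·5350 + 9
13: 58859 = 13·4527 + 8
17: 58859 = 17·3462 + 5
19: 58859 = 19·3097 + 16
23: 58859 = 23·2559 + 2
29: 58859 = 29·2029 + 18
31: 58859 = 31·1898 + 21
37: 58859 = 37·1590 + 29
41: 58859 = 41·1435 + 24
43: 58859 = 43·1368 + 35
47: 58859 = 47·1252 + 15
53: 58859 = 53·1110 + 29
59: 58859 = 59·997 + 36
61: 58859 = 61·964 + 55
67: 58859 = 67·878 + 33
71: 58859 = 71·829

71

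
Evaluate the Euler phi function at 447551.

408672

Factor: 447551 = 13 · 173 · 199.
φ(447551) = (13−1) · (173−1) · (199−1) = 12 · 172 · 198 = 408672.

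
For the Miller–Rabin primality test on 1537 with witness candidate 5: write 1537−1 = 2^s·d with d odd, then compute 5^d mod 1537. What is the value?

125

1537 − 1 = 1536 = 2^9 · 3, so d = 3.
5^1 ≡ 5 (mod 1537)
5^2 ≡ 5^2 = 25 ≡ 25 (mod 1537)
3 = 2 + 1 in binary powers of 2.
So 5^3 ≡ 25 · 5 ≡ 125 (mod 1537).
Squaring chain: 125 → 255 → 471 → 513 → 342 → 152 → 49 → 864 → 1051; never reaches −1, so base 5 is a Miller–Rabin witness that 1537 is composite.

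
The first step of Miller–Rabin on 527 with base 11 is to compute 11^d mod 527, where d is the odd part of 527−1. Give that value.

105

527 − 1 = 526 = 2^1 · 263, so d = 263.
11^1 ≡ 11 (mod 527)
11^2 ≡ 11^2 = 121 ≡ 121 (mod 527)
11^4 ≡ 121^2 = 14641 ≡ 412 (mod 527)
11^8 ≡ 412^2 = 169744 ≡ 50 (mod 527)
11^16 ≡ 50^2 = 2500 ≡ 392 (mod 527)
11^32 ≡ 392^2 = 153664 ≡ 307 (mod 527)
11^64 ≡ 307^2 = 94249 ≡ 443 (mod 527)
11^128 ≡ 443^2 = 196249 ≡ 205 (mod 527)
11^256 ≡ 205^2 = 42025 ≡ 392 (mod 527)
263 = 256 + 4 + 2 + 1 in binary powers of 2.
So 11^263 ≡ 392 · 412 · 121 · 11 ≡ 105 (mod 527).
Squaring chain: 105; never reaches −1, so base 11 is a Miller–Rabin witness that 527 is composite.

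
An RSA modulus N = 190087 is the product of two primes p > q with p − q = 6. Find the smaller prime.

433

Since p = q + 6, we have 190087 = q(q + 6), so q² + 6q − 190087 = 0.
Discriminant: 6² + 4·190087 = 36 + 760348 = 760384; √760384 = 872.
q = (−6 + 872)/2 = 433, and p = q + 6 = 439.
Check: 433 · 439 = 190087.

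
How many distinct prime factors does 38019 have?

38019 = 3 · 12673
12673 = 19 · 667
667 = 23 · 29
38019 = 3 · 19 · 23 · 29, which has 4 distinct prime factors.

4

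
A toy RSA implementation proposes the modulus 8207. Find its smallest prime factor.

8207 is odd.
Digit sum 17, not divisible by 3.
Ends in 7: not divisible by 5.
7: 8207 = 7·1172 + 3
11: 8207 = 11·746 + 1
13: 8207 = 13·631 + 4
17: 8207 = 17·482 + 13
19: 8207 = 19·431 + 18
23: 8207 = 23·356 + 19
29: 8207 = 29·283

29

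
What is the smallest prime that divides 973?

973 is odd.
Digit sum 19, not divisible by 3.
Ends in 3: not divisible by 5.
7: 973 = 7·139

7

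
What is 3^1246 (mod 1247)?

608

3^1 ≡ 3 (mod 1247)
3^2 ≡ 3^2 = 9 ≡ 9 (mod 1247)
3^4 ≡ 9^2 = 81 ≡ 81 (mod 1247)
3^8 ≡ 81^2 = 6561 ≡ 326 (mod 1247)
3^16 ≡ 326^2 = 106276 ≡ 281 (mod 1247)
3^32 ≡ 281^2 = 78961 ≡ 400 (mod 1247)
3^64 ≡ 400^2 = 160000 ≡ 384 (mod 1247)
3^128 ≡ 384^2 = 147456 ≡ 310 (mod 1247)
3^256 ≡ 310^2 = 96100 ≡ 81 (mod 1247)
3^512 ≡ 81^2 = 6561 ≡ 326 (mod 1247)
3^1024 ≡ 326^2 = 106276 ≡ 281 (mod 1247)
1246 = 1024 + 128 + 64 + 16 + 8 + 4 + 2 in binary powers of 2.
So 3^1246 ≡ 281 · 310 · 384 · 281 · 326 · 81 · 9 ≡ 608 (mod 1247).
Since 608 ≠ 1, base 3 is a Fermat witness: 1247 is composite.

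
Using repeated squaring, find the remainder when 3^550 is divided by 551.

35

3^1 ≡ 3 (mod 551)
3^2 ≡ 3^2 = 9 ≡ 9 (mod 551)
3^4 ≡ 9^2 = 81 ≡ 81 (mod 551)
3^8 ≡ 81^2 = 6561 ≡ 500 (mod 551)
3^16 ≡ 500^2 = 250000 ≡ 397 (mod 551)
3^32 ≡ 397^2 = 157609 ≡ 23 (mod 551)
3^64 ≡ 23^2 = 529 ≡ 529 (mod 551)
3^128 ≡ 529^2 = 279841 ≡ 484 (mod 551)
3^256 ≡ 484^2 = 234256 ≡ 81 (mod 551)
3^512 ≡ 81^2 = 6561 ≡ 500 (mod 551)
550 = 512 + 32 + 4 + 2 in binary powers of 2.
So 3^550 ≡ 500 · 23 · 81 · 9 ≡ 35 (mod 551).
Since 35 ≠ 1, base 3 is a Fermat witness: 551 is composite.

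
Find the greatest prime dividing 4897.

83

4897 = 59 · 83
83 is prime.
So 4897 = 59 · 83; the largest prime factor is 83.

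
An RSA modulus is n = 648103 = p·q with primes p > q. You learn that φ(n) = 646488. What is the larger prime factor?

φ(n) = (p−1)(q−1) = n − (p+q) + 1, so p + q = 648103 − 646488 + 1 = 1616.
p and q are the roots of t² − 1616t + 648103 = 0.
Discriminant: 1616² − 4·648103 = 2611456 − 2592412 = 19044; √19044 = 138.
q = (1616 − 138)/2 = 739, p = (1616 + 138)/2 = 877.
Check: 739 · 877 = 648103.

877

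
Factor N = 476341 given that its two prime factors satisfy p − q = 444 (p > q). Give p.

Since p = q + 444, we have 476341 = q(q + 444), so q² + 444q − 476341 = 0.
Discriminant: 444² + 4·476341 = 197136 + 1905364 = 2102500; √2102500 = 1450.
q = (−444 + 1450)/2 = 503, and p = q + 444 = 947.
Check: 503 · 947 = 476341.

947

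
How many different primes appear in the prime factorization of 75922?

75922 = 2 · 37961
37961 = 7 · 5423
5423 = 11 · 493
493 = 17 · 29
75922 = 2 · 7 · 11 · 17 · 29, which has 5 distinct prime factors.

5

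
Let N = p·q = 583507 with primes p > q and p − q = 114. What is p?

823

Since p = q + 114, we have 583507 = q(q + 114), so q² + 114q − 583507 = 0.
Discriminant: 114² + 4·583507 = 12996 + 2334028 = 2347024; √2347024 = 1532.
q = (−114 + 1532)/2 = 709, and p = q + 114 = 823.
Check: 709 · 823 = 583507.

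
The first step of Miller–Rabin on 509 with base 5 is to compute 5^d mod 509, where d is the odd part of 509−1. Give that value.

509 − 1 = 508 = 2^2 · 127, so d = 127.
5^1 ≡ 5 (mod 509)
5^2 ≡ 5^2 = 25 ≡ 25 (mod 509)
5^4 ≡ 25^2 = 625 ≡ 116 (mod 509)
5^8 ≡ 116^2 = 13456 ≡ 222 (mod 509)
5^16 ≡ 222^2 = 49284 ≡ 420 (mod 509)
5^32 ≡ 420^2 = 176400 ≡ 286 (mod 509)
5^64 ≡ 286^2 = 81796 ≡ 356 (mod 509)
127 = 64 + 32 + 16 + 8 + 4 + 2 + 1 in binary powers of 2.
So 5^127 ≡ 356 · 286 · 420 · 222 · 116 · 25 · 5 ≡ 508 (mod 509).
Since 5^d ≡ 508 (mod 509), base 5 does not prove 509 composite.

508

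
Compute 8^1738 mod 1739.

8^1 ≡ 8 (mod 1739)
8^2 ≡ 8^2 = 64 ≡ 64 (mod 1739)
8^4 ≡ 64^2 = 4096 ≡ 618 (mod 1739)
8^8 ≡ 618^2 = 381924 ≡ 1083 (mod 1739)
8^16 ≡ 1083^2 = 1172889 ≡ 803 (mod 1739)
8^32 ≡ 803^2 = 644809 ≡ 1379 (mod 1739)
8^64 ≡ 1379^2 = 1901641 ≡ 914 (mod 1739)
8^128 ≡ 914^2 = 835396 ≡ 676 (mod 1739)
8^256 ≡ 676^2 = 456976 ≡ 1358 (mod 1739)
8^512 ≡ 1358^2 = 1844164 ≡ 824 (mod 1739)
8^1024 ≡ 824^2 = 678976 ≡ 766 (mod 1739)
1738 = 1024 + 512 + 128 + 64 + 8 + 2 in binary powers of 2.
So 8^1738 ≡ 766 · 824 · 676 · 914 · 1083 · 64 ≡ 159 (mod 1739).
Since 159 ≠ 1, base 8 is a Fermat witness: 1739 is composite.

159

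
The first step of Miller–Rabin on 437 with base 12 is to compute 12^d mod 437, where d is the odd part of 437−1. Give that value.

437 − 1 = 436 = 2^2 · 109, so d = 109.
12^1 ≡ 12 (mod 437)
12^2 ≡ 12^2 = 144 ≡ 144 (mod 437)
12^4 ≡ 144^2 = 20736 ≡ 197 (mod 437)
12^8 ≡ 197^2 = 38809 ≡ 353 (mod 437)
12^16 ≡ 353^2 = 124609 ≡ 64 (mod 437)
12^32 ≡ 64^2 = 4096 ≡ 163 (mod 437)
12^64 ≡ 163^2 = 26569 ≡ 349 (mod 437)
109 = 64 + 32 + 8 + 4 + 1 in binary powers of 2.
So 12^109 ≡ 349 · 163 · 353 · 197 · 12 ≡ 278 (mod 437).
Squaring chain: 278 → 372; never reaches −1, so base 12 is a Miller–Rabin witness that 437 is composite.

278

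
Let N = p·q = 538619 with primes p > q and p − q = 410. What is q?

557

Since p = q + 410, we have 538619 = q(q + 410), so q² + 410q − 538619 = 0.
Discriminant: 410² + 4·538619 = 168100 + 2154476 = 2322576; √2322576 = 1524.
q = (−410 + 1524)/2 = 557, and p = q + 410 = 967.
Check: 557 · 967 = 538619.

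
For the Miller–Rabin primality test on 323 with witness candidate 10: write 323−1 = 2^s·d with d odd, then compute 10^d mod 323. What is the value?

78

323 − 1 = 322 = 2^1 · 161, so d = 161.
10^1 ≡ 10 (mod 323)
10^2 ≡ 10^2 = 100 ≡ 100 (mod 323)
10^4 ≡ 100^2 = 10000 ≡ 310 (mod 323)
10^8 ≡ 310^2 = 96100 ≡ 169 (mod 323)
10^16 ≡ 169^2 = 28561 ≡ 137 (mod 323)
10^32 ≡ 137^2 = 18769 ≡ 35 (mod 323)
10^64 ≡ 35^2 = 1225 ≡ 256 (mod 323)
10^128 ≡ 256^2 = 65536 ≡ 290 (mod 323)
161 = 128 + 32 + 1 in binary powers of 2.
So 10^161 ≡ 290 · 35 · 10 ≡ 78 (mod 323).
Squaring chain: 78; never reaches −1, so base 10 is a Miller–Rabin witness that 323 is composite.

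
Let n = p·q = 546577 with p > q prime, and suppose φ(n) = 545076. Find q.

φ(n) = (p−1)(q−1) = n − (p+q) + 1, so p + q = 546577 − 545076 + 1 = 1502.
p and q are the roots of t² − 1502t + 546577 = 0.
Discriminant: 1502² − 4·546577 = 2256004 − 2186308 = 69696; √69696 = 264.
q = (1502 − 264)/2 = 619, p = (1502 + 264)/2 = 883.
Check: 619 · 883 = 546577.

619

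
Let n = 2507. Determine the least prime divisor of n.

2507 is odd.
Digit sum 14, not divisible by 3.
Ends in 7: not divisible by 5.
7: 2507 = 7·358 + 1
11: 2507 = 11·227 + 10
13: 2507 = 13·192 + 11
17: 2507 = 17·147 + 8
19: 2507 = 19·131 + 18
23: 2507 = 23·109

23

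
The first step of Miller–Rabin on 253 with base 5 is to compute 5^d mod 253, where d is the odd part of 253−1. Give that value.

253 − 1 = 252 = 2^2 · 63, so d = 63.
5^1 ≡ 5 (mod 253)
5^2 ≡ 5^2 = 25 ≡ 25 (mod 253)
5^4 ≡ 25^2 = 625 ≡ 119 (mod 253)
5^8 ≡ 119^2 = 14161 ≡ 246 (mod 253)
5^16 ≡ 246^2 = 60516 ≡ 49 (mod 253)
5^32 ≡ 49^2 = 2401 ≡ 124 (mod 253)
63 = 32 + 16 + 8 + 4 + 2 + 1 in binary powers of 2.
So 5^63 ≡ 124 · 49 · 246 · 119 · 25 · 5 ≡ 191 (mod 253).
Squaring chain: 191 → 49; never reaches −1, so base 5 is a Miller–Rabin witness that 253 is composite.

191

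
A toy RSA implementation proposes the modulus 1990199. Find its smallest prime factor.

1990199 is odd.
Digit sum 38, not divisible by 3.
Ends in 9: not divisible by 5.
7: 1990199 = 7·284314 + 1
11: 1990199 = 11·180927 + 2
13: 1990199 = 13·153092 + 3
17: 1990199 = 17·117070 + 9
19: 1990199 = 19·104747 + 6
23: 1990199 = 23·86530 + 9
29: 1990199 = 29·68627 + 16
31: 1990199 = 31·64199 + 30
37: 1990199 = 37·53789 + 6
41: 1990199 = 41·48541 + 18
43: 1990199 = 43·46283 + 30
47: 1990199 = 47·42344 + 31
53: 1990199 = 53·37550 + 49
59: 1990199 = 59·33732 + 11
61: 1990199 = 61·32626 + 13
67: 1990199 = 67·29704 + 31
71: 1990199 = 71·28030 + 69
73: 1990199 = 73·27263

73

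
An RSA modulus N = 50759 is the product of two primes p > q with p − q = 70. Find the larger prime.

Since p = q + 70, we have 50759 = q(q + 70), so q² + 70q − 50759 = 0.
Discriminant: 70² + 4·50759 = 4900 + 203036 = 207936; √207936 = 456.
q = (−70 + 456)/2 = 193, and p = q + 70 = 263.
Check: 193 · 263 = 50759.

263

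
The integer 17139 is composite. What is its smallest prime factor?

3

17139 is odd.
Digit sum 21, divisible by 3.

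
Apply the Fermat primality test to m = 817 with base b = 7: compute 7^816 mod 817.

7^1 ≡ 7 (mod 817)
7^2 ≡ 7^2 = 49 ≡ 49 (mod 817)
7^4 ≡ 49^2 = 2401 ≡ 767 (mod 817)
7^8 ≡ 767^2 = 588289 ≡ 49 (mod 817)
7^16 ≡ 49^2 = 2401 ≡ 767 (mod 817)
7^32 ≡ 767^2 = 588289 ≡ 49 (mod 817)
7^64 ≡ 49^2 = 2401 ≡ 767 (mod 817)
7^128 ≡ 767^2 = 588289 ≡ 49 (mod 817)
7^256 ≡ 49^2 = 2401 ≡ 767 (mod 817)
7^512 ≡ 767^2 = 588289 ≡ 49 (mod 817)
816 = 512 + 256 + 32 + 16 in binary powers of 2.
So 7^816 ≡ 49 · 767 · 49 · 767 ≡ 1 (mod 817).
Since the result is 1, base 7 gives no evidence that 817 is composite.

1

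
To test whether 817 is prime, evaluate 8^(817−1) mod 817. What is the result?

742

8^1 ≡ 8 (mod 817)
8^2 ≡ 8^2 = 64 ≡ 64 (mod 817)
8^4 ≡ 64^2 = 4096 ≡ 11 (mod 817)
8^8 ≡ 11^2 = 121 ≡ 121 (mod 817)
8^16 ≡ 121^2 = 14641 ≡ 752 (mod 817)
8^32 ≡ 752^2 = 565504 ≡ 140 (mod 817)
8^64 ≡ 140^2 = 19600 ≡ 809 (mod 817)
8^128 ≡ 809^2 = 654481 ≡ 64 (mod 817)
8^256 ≡ 64^2 = 4096 ≡ 11 (mod 817)
8^512 ≡ 11^2 = 121 ≡ 121 (mod 817)
816 = 512 + 256 + 32 + 16 in binary powers of 2.
So 8^816 ≡ 121 · 11 · 140 · 752 ≡ 742 (mod 817).
Since 742 ≠ 1, base 8 is a Fermat witness: 817 is composite.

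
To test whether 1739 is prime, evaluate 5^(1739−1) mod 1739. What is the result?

474

5^1 ≡ 5 (mod 1739)
5^2 ≡ 5^2 = 25 ≡ 25 (mod 1739)
5^4 ≡ 25^2 = 625 ≡ 625 (mod 1739)
5^8 ≡ 625^2 = 390625 ≡ 1089 (mod 1739)
5^16 ≡ 1089^2 = 1185921 ≡ 1662 (mod 1739)
5^32 ≡ 1662^2 = 2762244 ≡ 712 (mod 1739)
5^64 ≡ 712^2 = 506944 ≡ 895 (mod 1739)
5^128 ≡ 895^2 = 801025 ≡ 1085 (mod 1739)
5^256 ≡ 1085^2 = 1177225 ≡ 1661 (mod 1739)
5^512 ≡ 1661^2 = 2758921 ≡ 867 (mod 1739)
5^1024 ≡ 867^2 = 751689 ≡ 441 (mod 1739)
1738 = 1024 + 512 + 128 + 64 + 8 + 2 in binary powers of 2.
So 5^1738 ≡ 441 · 867 · 1085 · 895 · 1089 · 25 ≡ 474 (mod 1739).
Since 474 ≠ 1, base 5 is a Fermat witness: 1739 is composite.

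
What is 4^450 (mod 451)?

4^1 ≡ 4 (mod 451)
4^2 ≡ 4^2 = 16 ≡ 16 (mod 451)
4^4 ≡ 16^2 = 256 ≡ 256 (mod 451)
4^8 ≡ 256^2 = 65536 ≡ 141 (mod 451)
4^16 ≡ 141^2 = 19881 ≡ 37 (mod 451)
4^32 ≡ 37^2 = 1369 ≡ 16 (mod 451)
4^64 ≡ 16^2 = 256 ≡ 256 (mod 451)
4^128 ≡ 256^2 = 65536 ≡ 141 (mod 451)
4^256 ≡ 141^2 = 19881 ≡ 37 (mod 451)
450 = 256 + 128 + 64 + 2 in binary powers of 2.
So 4^450 ≡ 37 · 141 · 256 · 16 ≡ 1 (mod 451).
Since the result is 1, base 4 gives no evidence that 451 is composite.

1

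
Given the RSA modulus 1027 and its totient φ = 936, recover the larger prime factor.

79

φ(n) = (p−1)(q−1) = n − (p+q) + 1, so p + q = 1027 − 936 + 1 = 92.
p and q are the roots of t² − 92t + 1027 = 0.
Discriminant: 92² − 4·1027 = 8464 − 4108 = 4356; √4356 = 66.
q = (92 − 66)/2 = 13, p = (92 + 66)/2 = 79.
Check: 13 · 79 = 1027.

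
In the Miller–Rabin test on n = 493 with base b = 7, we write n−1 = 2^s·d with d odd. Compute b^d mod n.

371

493 − 1 = 492 = 2^2 · 123, so d = 123.
7^1 ≡ 7 (mod 493)
7^2 ≡ 7^2 = 49 ≡ 49 (mod 493)
7^4 ≡ 49^2 = 2401 ≡ 429 (mod 493)
7^8 ≡ 429^2 = 184041 ≡ 152 (mod 493)
7^16 ≡ 152^2 = 23104 ≡ 426 (mod 493)
7^32 ≡ 426^2 = 181476 ≡ 52 (mod 493)
7^64 ≡ 52^2 = 2704 ≡ 239 (mod 493)
123 = 64 + 32 + 16 + 8 + 2 + 1 in binary powers of 2.
So 7^123 ≡ 239 · 52 · 426 · 152 · 49 · 7 ≡ 371 (mod 493).
Squaring chain: 371 → 94; never reaches −1, so base 7 is a Miller–Rabin witness that 493 is composite.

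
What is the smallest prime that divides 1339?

13

1339 is odd.
Digit sum 16, not divisible by 3.
Ends in 9: not divisible by 5.
7: 1339 = 7·191 + 2
11: 1339 = 11·121 + 8
13: 1339 = 13·103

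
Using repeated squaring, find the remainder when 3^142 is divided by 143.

42

3^1 ≡ 3 (mod 143)
3^2 ≡ 3^2 = 9 ≡ 9 (mod 143)
3^4 ≡ 9^2 = 81 ≡ 81 (mod 143)
3^8 ≡ 81^2 = 6561 ≡ 126 (mod 143)
3^16 ≡ 126^2 = 15876 ≡ 3 (mod 143)
3^32 ≡ 3^2 = 9 ≡ 9 (mod 143)
3^64 ≡ 9^2 = 81 ≡ 81 (mod 143)
3^128 ≡ 81^2 = 6561 ≡ 126 (mod 143)
142 = 128 + 8 + 4 + 2 in binary powers of 2.
So 3^142 ≡ 126 · 126 · 81 · 9 ≡ 42 (mod 143).
Since 42 ≠ 1, base 3 is a Fermat witness: 143 is composite.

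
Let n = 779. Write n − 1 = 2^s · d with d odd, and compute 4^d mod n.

779 − 1 = 778 = 2^1 · 389, so d = 389.
4^1 ≡ 4 (mod 779)
4^2 ≡ 4^2 = 16 ≡ 16 (mod 779)
4^4 ≡ 16^2 = 256 ≡ 256 (mod 779)
4^8 ≡ 256^2 = 65536 ≡ 100 (mod 779)
4^16 ≡ 100^2 = 10000 ≡ 652 (mod 779)
4^32 ≡ 652^2 = 425104 ≡ 549 (mod 779)
4^64 ≡ 549^2 = 301401 ≡ 707 (mod 779)
4^128 ≡ 707^2 = 499849 ≡ 510 (mod 779)
4^256 ≡ 510^2 = 260100 ≡ 693 (mod 779)
389 = 256 + 128 + 4 + 1 in binary powers of 2.
So 4^389 ≡ 693 · 510 · 256 · 4 ≡ 605 (mod 779).
Squaring chain: 605; never reaches −1, so base 4 is a Miller–Rabin witness that 779 is composite.

605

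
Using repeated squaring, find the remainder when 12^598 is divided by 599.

12^1 ≡ 12 (mod 599)
12^2 ≡ 12^2 = 144 ≡ 144 (mod 599)
12^4 ≡ 144^2 = 20736 ≡ 370 (mod 599)
12^8 ≡ 370^2 = 136900 ≡ 328 (mod 599)
12^16 ≡ 328^2 = 107584 ≡ 363 (mod 599)
12^32 ≡ 363^2 = 131769 ≡ 588 (mod 599)
12^64 ≡ 588^2 = 345744 ≡ 121 (mod 599)
12^128 ≡ 121^2 = 14641 ≡ 265 (mod 599)
12^256 ≡ 265^2 = 70225 ≡ 142 (mod 599)
12^512 ≡ 142^2 = 20164 ≡ 397 (mod 599)
598 = 512 + 64 + 16 + 4 + 2 in binary powers of 2.
So 12^598 ≡ 397 · 121 · 363 · 370 · 144 ≡ 1 (mod 599).
Since the result is 1, base 12 gives no evidence that 599 is composite.

1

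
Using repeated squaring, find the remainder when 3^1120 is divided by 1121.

3^1 ≡ 3 (mod 1121)
3^2 ≡ 3^2 = 9 ≡ 9 (mod 1121)
3^4 ≡ 9^2 = 81 ≡ 81 (mod 1121)
3^8 ≡ 81^2 = 6561 ≡ 956 (mod 1121)
3^16 ≡ 956^2 = 913936 ≡ 321 (mod 1121)
3^32 ≡ 321^2 = 103041 ≡ 1030 (mod 1121)
3^64 ≡ 1030^2 = 1060900 ≡ 434 (mod 1121)
3^128 ≡ 434^2 = 188356 ≡ 28 (mod 1121)
3^256 ≡ 28^2 = 784 ≡ 784 (mod 1121)
3^512 ≡ 784^2 = 614656 ≡ 348 (mod 1121)
3^1024 ≡ 348^2 = 121104 ≡ 36 (mod 1121)
1120 = 1024 + 64 + 32 in binary powers of 2.
So 3^1120 ≡ 36 · 434 · 1030 ≡ 765 (mod 1121).
Since 765 ≠ 1, base 3 is a Fermat witness: 1121 is composite.

765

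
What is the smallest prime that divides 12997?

12997 is odd.
Digit sum 28, not divisible by 3.
Ends in 7: not divisible by 5.
7: 12997 = 7·1856 + 5
11: 12997 = 11·1181 + 6
13: 12997 = 13·999 + 10
17: 12997 = 17·764 + 9
19: 12997 = 19·684 + 1
23: 12997 = 23·565 + 2
29: 12997 = 29·448 + 5
31: 12997 = 31·419 + 8
37: 12997 = 37·351 + 10
41: 12997 = 41·317

41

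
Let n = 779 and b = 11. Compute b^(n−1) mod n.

11^1 ≡ 11 (mod 779)
11^2 ≡ 11^2 = 121 ≡ 121 (mod 779)
11^4 ≡ 121^2 = 14641 ≡ 619 (mod 779)
11^8 ≡ 619^2 = 383161 ≡ 672 (mod 779)
11^16 ≡ 672^2 = 451584 ≡ 543 (mod 779)
11^32 ≡ 543^2 = 294849 ≡ 387 (mod 779)
11^64 ≡ 387^2 = 149769 ≡ 201 (mod 779)
11^128 ≡ 201^2 = 40401 ≡ 672 (mod 779)
11^256 ≡ 672^2 = 451584 ≡ 543 (mod 779)
11^512 ≡ 543^2 = 294849 ≡ 387 (mod 779)
778 = 512 + 256 + 8 + 2 in binary powers of 2.
So 11^778 ≡ 387 · 543 · 672 · 121 ≡ 144 (mod 779).
Since 144 ≠ 1, base 11 is a Fermat witness: 779 is composite.

144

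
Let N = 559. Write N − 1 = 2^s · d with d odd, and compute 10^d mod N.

559 − 1 = 558 = 2^1 · 279, so d = 279.
10^1 ≡ 10 (mod 559)
10^2 ≡ 10^2 = 100 ≡ 100 (mod 559)
10^4 ≡ 100^2 = 10000 ≡ 497 (mod 559)
10^8 ≡ 497^2 = 247009 ≡ 490 (mod 559)
10^16 ≡ 490^2 = 240100 ≡ 289 (mod 559)
10^32 ≡ 289^2 = 83521 ≡ 230 (mod 559)
10^64 ≡ 230^2 = 52900 ≡ 354 (mod 559)
10^128 ≡ 354^2 = 125316 ≡ 100 (mod 559)
10^256 ≡ 100^2 = 10000 ≡ 497 (mod 559)
279 = 256 + 16 + 4 + 2 + 1 in binary powers of 2.
So 10^279 ≡ 497 · 289 · 497 · 100 · 10 ≡ 207 (mod 559).
Squaring chain: 207; never reaches −1, so base 10 is a Miller–Rabin witness that 559 is composite.

207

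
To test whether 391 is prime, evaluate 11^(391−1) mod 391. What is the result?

11^1 ≡ 11 (mod 391)
11^2 ≡ 11^2 = 121 ≡ 121 (mod 391)
11^4 ≡ 121^2 = 14641 ≡ 174 (mod 391)
11^8 ≡ 174^2 = 30276 ≡ 169 (mod 391)
11^16 ≡ 169^2 = 28561 ≡ 18 (mod 391)
11^32 ≡ 18^2 = 324 ≡ 324 (mod 391)
11^64 ≡ 324^2 = 104976 ≡ 188 (mod 391)
11^128 ≡ 188^2 = 35344 ≡ 154 (mod 391)
11^256 ≡ 154^2 = 23716 ≡ 256 (mod 391)
390 = 256 + 128 + 4 + 2 in binary powers of 2.
So 11^390 ≡ 256 · 154 · 174 · 121 ≡ 110 (mod 391).
Since 110 ≠ 1, base 11 is a Fermat witness: 391 is composite.

110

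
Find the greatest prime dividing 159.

53

159 = 3 · 53
53 is prime.
So 159 = 3 · 53; the largest prime factor is 53.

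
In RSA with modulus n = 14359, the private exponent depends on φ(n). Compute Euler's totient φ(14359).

14104

Factor: 14359 = 83 · 173.
φ(14359) = (83−1) · (173−1) = 82 · 172 = 14104.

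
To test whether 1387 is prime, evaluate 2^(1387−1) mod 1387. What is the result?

2^1 ≡ 2 (mod 1387)
2^2 ≡ 2^2 = 4 ≡ 4 (mod 1387)
2^4 ≡ 4^2 = 16 ≡ 16 (mod 1387)
2^8 ≡ 16^2 = 256 ≡ 256 (mod 1387)
2^16 ≡ 256^2 = 65536 ≡ 347 (mod 1387)
2^32 ≡ 347^2 = 120409 ≡ 1127 (mod 1387)
2^64 ≡ 1127^2 = 1270129 ≡ 1024 (mod 1387)
2^128 ≡ 1024^2 = 1048576 ≡ 4 (mod 1387)
2^256 ≡ 4^2 = 16 ≡ 16 (mod 1387)
2^512 ≡ 16^2 = 256 ≡ 256 (mod 1387)
2^1024 ≡ 256^2 = 65536 ≡ 347 (mod 1387)
1386 = 1024 + 256 + 64 + 32 + 8 + 2 in binary powers of 2.
So 2^1386 ≡ 347 · 16 · 1024 · 1127 · 256 · 4 ≡ 1 (mod 1387).
Since the result is 1, base 2 gives no evidence that 1387 is composite.

1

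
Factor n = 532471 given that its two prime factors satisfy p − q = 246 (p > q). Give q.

Since p = q + 246, we have 532471 = q(q + 246), so q² + 246q − 532471 = 0.
Discriminant: 246² + 4·532471 = 60516 + 2129884 = 2190400; √2190400 = 1480.
q = (−246 + 1480)/2 = 617, and p = q + 246 = 863.
Check: 617 · 863 = 532471.

617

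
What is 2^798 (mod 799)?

2^1 ≡ 2 (mod 799)
2^2 ≡ 2^2 = 4 ≡ 4 (mod 799)
2^4 ≡ 4^2 = 16 ≡ 16 (mod 799)
2^8 ≡ 16^2 = 256 ≡ 256 (mod 799)
2^16 ≡ 256^2 = 65536 ≡ 18 (mod 799)
2^32 ≡ 18^2 = 324 ≡ 324 (mod 799)
2^64 ≡ 324^2 = 104976 ≡ 307 (mod 799)
2^128 ≡ 307^2 = 94249 ≡ 766 (mod 799)
2^256 ≡ 766^2 = 586756 ≡ 290 (mod 799)
2^512 ≡ 290^2 = 84100 ≡ 205 (mod 799)
798 = 512 + 256 + 16 + 8 + 4 + 2 in binary powers of 2.
So 2^798 ≡ 205 · 290 · 18 · 256 · 16 · 4 ≡ 676 (mod 799).
Since 676 ≠ 1, base 2 is a Fermat witness: 799 is composite.

676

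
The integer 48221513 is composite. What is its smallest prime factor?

48221513 is odd.
Digit sum 26, not divisible by 3.
Ends in 3: not divisible by 5.
7: 48221513 = 7·6888787 + 4
11: 48221513 = 11·4383773 + 10
13: 48221513 = 13·3709347 + 2
17: 48221513 = 17·2836559 + 10
19: 48221513 = 19·2537974 + 7
23: 48221513 = 23·2096587 + 12
29: 48221513 = 29·1662810 + 23
31: 48221513 = 31·1555532 + 21
37: 48221513 = 37·1303284 + 5
41: 48221513 = 41·1176134 + 19
43: 48221513 = 43·1121430 + 23
47: 48221513 = 47·1025989 + 30
53: 48221513 = 53·909839 + 46
59: 48221513 = 59·817313 + 46
61: 48221513 = 61·790516 + 37
67: 48221513 = 67·719724 + 5
71: 48221513 = 71·679176 + 17
73: 48221513 = 73·660568 + 49
79: 48221513 = 79·610398 + 71
83: 48221513 = 83·580982 + 7
89: 48221513 = 89·541814 + 67
97: 48221513 = 97·497129

97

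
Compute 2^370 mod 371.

170

2^1 ≡ 2 (mod 371)
2^2 ≡ 2^2 = 4 ≡ 4 (mod 371)
2^4 ≡ 4^2 = 16 ≡ 16 (mod 371)
2^8 ≡ 16^2 = 256 ≡ 256 (mod 371)
2^16 ≡ 256^2 = 65536 ≡ 240 (mod 371)
2^32 ≡ 240^2 = 57600 ≡ 95 (mod 371)
2^64 ≡ 95^2 = 9025 ≡ 121 (mod 371)
2^128 ≡ 121^2 = 14641 ≡ 172 (mod 371)
2^256 ≡ 172^2 = 29584 ≡ 275 (mod 371)
370 = 256 + 64 + 32 + 16 + 2 in binary powers of 2.
So 2^370 ≡ 275 · 121 · 95 · 240 · 4 ≡ 170 (mod 371).
Since 170 ≠ 1, base 2 is a Fermat witness: 371 is composite.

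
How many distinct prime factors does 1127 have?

2

1127 = 7^2 · 23
1127 = 7^2 · 23, which has 2 distinct prime factors.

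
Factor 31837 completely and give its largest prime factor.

31837 = 13 · 2449
2449 = 31 · 79
79 is prime.
So 31837 = 13 · 31 · 79; the largest prime factor is 79.

79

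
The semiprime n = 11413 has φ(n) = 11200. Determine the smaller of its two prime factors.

101

φ(n) = (p−1)(q−1) = n − (p+q) + 1, so p + q = 11413 − 11200 + 1 = 214.
p and q are the roots of t² − 214t + 11413 = 0.
Discriminant: 214² − 4·11413 = 45796 − 45652 = 144; √144 = 12.
q = (214 − 12)/2 = 101, p = (214 + 12)/2 = 113.
Check: 101 · 113 = 11413.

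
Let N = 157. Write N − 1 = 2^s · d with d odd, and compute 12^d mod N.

1

157 − 1 = 156 = 2^2 · 39, so d = 39.
12^1 ≡ 12 (mod 157)
12^2 ≡ 12^2 = 144 ≡ 144 (mod 157)
12^4 ≡ 144^2 = 20736 ≡ 12 (mod 157)
12^8 ≡ 12^2 = 144 ≡ 144 (mod 157)
12^16 ≡ 144^2 = 20736 ≡ 12 (mod 157)
12^32 ≡ 12^2 = 144 ≡ 144 (mod 157)
39 = 32 + 4 + 2 + 1 in binary powers of 2.
So 12^39 ≡ 144 · 12 · 144 · 12 ≡ 1 (mod 157).
Since 12^d ≡ 1 (mod 157), base 12 does not prove 157 composite.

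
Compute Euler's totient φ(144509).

Factor: 144509 = 23 · 61 · 103.
φ(144509) = (23−1) · (61−1) · (103−1) = 22 · 60 · 102 = 134640.

134640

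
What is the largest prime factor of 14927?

59

14927 = 11 · 1357
1357 = 23 · 59
59 is prime.
So 14927 = 11 · 23 · 59; the largest prime factor is 59.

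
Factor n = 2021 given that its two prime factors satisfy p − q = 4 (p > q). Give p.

Since p = q + 4, we have 2021 = q(q + 4), so q² + 4q − 2021 = 0.
Discriminant: 4² + 4·2021 = 16 + 8084 = 8100; √8100 = 90.
q = (−4 + 90)/2 = 43, and p = q + 4 = 47.
Check: 43 · 47 = 2021.

47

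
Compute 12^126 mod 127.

1

12^1 ≡ 12 (mod 127)
12^2 ≡ 12^2 = 144 ≡ 17 (mod 127)
12^4 ≡ 17^2 = 289 ≡ 35 (mod 127)
12^8 ≡ 35^2 = 1225 ≡ 82 (mod 127)
12^16 ≡ 82^2 = 6724 ≡ 120 (mod 127)
12^32 ≡ 120^2 = 14400 ≡ 49 (mod 127)
12^64 ≡ 49^2 = 2401 ≡ 115 (mod 127)
126 = 64 + 32 + 16 + 8 + 4 + 2 in binary powers of 2.
So 12^126 ≡ 115 · 49 · 120 · 82 · 35 · 17 ≡ 1 (mod 127).
Since the result is 1, base 12 gives no evidence that 127 is composite.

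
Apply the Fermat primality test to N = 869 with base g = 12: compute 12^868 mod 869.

12^1 ≡ 12 (mod 869)
12^2 ≡ 12^2 = 144 ≡ 144 (mod 869)
12^4 ≡ 144^2 = 20736 ≡ 749 (mod 869)
12^8 ≡ 749^2 = 561001 ≡ 496 (mod 869)
12^16 ≡ 496^2 = 246016 ≡ 89 (mod 869)
12^32 ≡ 89^2 = 7921 ≡ 100 (mod 869)
12^64 ≡ 100^2 = 10000 ≡ 441 (mod 869)
12^128 ≡ 441^2 = 194481 ≡ 694 (mod 869)
12^256 ≡ 694^2 = 481636 ≡ 210 (mod 869)
12^512 ≡ 210^2 = 44100 ≡ 650 (mod 869)
868 = 512 + 256 + 64 + 32 + 4 in binary powers of 2.
So 12^868 ≡ 650 · 210 · 441 · 100 · 749 ≡ 166 (mod 869).
Since 166 ≠ 1, base 12 is a Fermat witness: 869 is composite.

166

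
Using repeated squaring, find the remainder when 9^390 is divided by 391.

123

9^1 ≡ 9 (mod 391)
9^2 ≡ 9^2 = 81 ≡ 81 (mod 391)
9^4 ≡ 81^2 = 6561 ≡ 305 (mod 391)
9^8 ≡ 305^2 = 93025 ≡ 358 (mod 391)
9^16 ≡ 358^2 = 128164 ≡ 307 (mod 391)
9^32 ≡ 307^2 = 94249 ≡ 18 (mod 391)
9^64 ≡ 18^2 = 324 ≡ 324 (mod 391)
9^128 ≡ 324^2 = 104976 ≡ 188 (mod 391)
9^256 ≡ 188^2 = 35344 ≡ 154 (mod 391)
390 = 256 + 128 + 4 + 2 in binary powers of 2.
So 9^390 ≡ 154 · 188 · 305 · 81 ≡ 123 (mod 391).
Since 123 ≠ 1, base 9 is a Fermat witness: 391 is composite.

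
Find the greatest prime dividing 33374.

33374 = 2 · 16687
16687 = 11 · 1517
1517 = 37 · 41
41 is prime.
So 33374 = 2 · 11 · 37 · 41; the largest prime factor is 41.

41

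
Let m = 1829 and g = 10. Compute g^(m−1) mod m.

226

10^1 ≡ 10 (mod 1829)
10^2 ≡ 10^2 = 100 ≡ 100 (mod 1829)
10^4 ≡ 100^2 = 10000 ≡ 855 (mod 1829)
10^8 ≡ 855^2 = 731025 ≡ 1254 (mod 1829)
10^16 ≡ 1254^2 = 1572516 ≡ 1405 (mod 1829)
10^32 ≡ 1405^2 = 1974025 ≡ 534 (mod 1829)
10^64 ≡ 534^2 = 285156 ≡ 1661 (mod 1829)
10^128 ≡ 1661^2 = 2758921 ≡ 789 (mod 1829)
10^256 ≡ 789^2 = 622521 ≡ 661 (mod 1829)
10^512 ≡ 661^2 = 436921 ≡ 1619 (mod 1829)
10^1024 ≡ 1619^2 = 2621161 ≡ 204 (mod 1829)
1828 = 1024 + 512 + 256 + 32 + 4 in binary powers of 2.
So 10^1828 ≡ 204 · 1619 · 661 · 534 · 855 ≡ 226 (mod 1829).
Since 226 ≠ 1, base 10 is a Fermat witness: 1829 is composite.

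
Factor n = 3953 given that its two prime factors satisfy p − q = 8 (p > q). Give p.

Since p = q + 8, we have 3953 = q(q + 8), so q² + 8q − 3953 = 0.
Discriminant: 8² + 4·3953 = 64 + 15812 = 15876; √15876 = 126.
q = (−8 + 126)/2 = 59, and p = q + 8 = 67.
Check: 59 · 67 = 3953.

67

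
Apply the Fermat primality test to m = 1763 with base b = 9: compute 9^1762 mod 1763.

9^1 ≡ 9 (mod 1763)
9^2 ≡ 9^2 = 81 ≡ 81 (mod 1763)
9^4 ≡ 81^2 = 6561 ≡ 1272 (mod 1763)
9^8 ≡ 1272^2 = 1617984 ≡ 1313 (mod 1763)
9^16 ≡ 1313^2 = 1723969 ≡ 1518 (mod 1763)
9^32 ≡ 1518^2 = 2304324 ≡ 83 (mod 1763)
9^64 ≡ 83^2 = 6889 ≡ 1600 (mod 1763)
9^128 ≡ 1600^2 = 2560000 ≡ 124 (mod 1763)
9^256 ≡ 124^2 = 15376 ≡ 1272 (mod 1763)
9^512 ≡ 1272^2 = 1617984 ≡ 1313 (mod 1763)
9^1024 ≡ 1313^2 = 1723969 ≡ 1518 (mod 1763)
1762 = 1024 + 512 + 128 + 64 + 32 + 2 in binary powers of 2.
So 9^1762 ≡ 1518 · 1313 · 124 · 1600 · 83 · 81 ≡ 1393 (mod 1763).
Since 1393 ≠ 1, base 9 is a Fermat witness: 1763 is composite.

1393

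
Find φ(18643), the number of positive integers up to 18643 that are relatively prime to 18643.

18360

Factor: 18643 = 103 · 181.
φ(18643) = (103−1) · (181−1) = 102 · 180 = 18360.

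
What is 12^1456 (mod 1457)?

12^1 ≡ 12 (mod 1457)
12^2 ≡ 12^2 = 144 ≡ 144 (mod 1457)
12^4 ≡ 144^2 = 20736 ≡ 338 (mod 1457)
12^8 ≡ 338^2 = 114244 ≡ 598 (mod 1457)
12^16 ≡ 598^2 = 357604 ≡ 639 (mod 1457)
12^32 ≡ 639^2 = 408321 ≡ 361 (mod 1457)
12^64 ≡ 361^2 = 130321 ≡ 648 (mod 1457)
12^128 ≡ 648^2 = 419904 ≡ 288 (mod 1457)
12^256 ≡ 288^2 = 82944 ≡ 1352 (mod 1457)
12^512 ≡ 1352^2 = 1827904 ≡ 826 (mod 1457)
12^1024 ≡ 826^2 = 682276 ≡ 400 (mod 1457)
1456 = 1024 + 256 + 128 + 32 + 16 in binary powers of 2.
So 12^1456 ≡ 400 · 1352 · 288 · 361 · 639 ≡ 794 (mod 1457).
Since 794 ≠ 1, base 12 is a Fermat witness: 1457 is composite.

794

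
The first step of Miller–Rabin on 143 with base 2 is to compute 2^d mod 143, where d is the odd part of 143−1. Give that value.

46

143 − 1 = 142 = 2^1 · 71, so d = 71.
2^1 ≡ 2 (mod 143)
2^2 ≡ 2^2 = 4 ≡ 4 (mod 143)
2^4 ≡ 4^2 = 16 ≡ 16 (mod 143)
2^8 ≡ 16^2 = 256 ≡ 113 (mod 143)
2^16 ≡ 113^2 = 12769 ≡ 42 (mod 143)
2^32 ≡ 42^2 = 1764 ≡ 48 (mod 143)
2^64 ≡ 48^2 = 2304 ≡ 16 (mod 143)
71 = 64 + 4 + 2 + 1 in binary powers of 2.
So 2^71 ≡ 16 · 16 · 4 · 2 ≡ 46 (mod 143).
Squaring chain: 46; never reaches −1, so base 2 is a Miller–Rabin witness that 143 is composite.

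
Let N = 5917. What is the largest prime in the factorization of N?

5917 = 61 · 97
97 is prime.
So 5917 = 61 · 97; the largest prime factor is 97.

97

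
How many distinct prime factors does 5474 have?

4

5474 = 2 · 2737
2737 = 7 · 391
391 = 17 · 23
5474 = 2 · 7 · 17 · 23, which has 4 distinct prime factors.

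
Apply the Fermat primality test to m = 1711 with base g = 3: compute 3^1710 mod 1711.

3^1 ≡ 3 (mod 1711)
3^2 ≡ 3^2 = 9 ≡ 9 (mod 1711)
3^4 ≡ 9^2 = 81 ≡ 81 (mod 1711)
3^8 ≡ 81^2 = 6561 ≡ 1428 (mod 1711)
3^16 ≡ 1428^2 = 2039184 ≡ 1383 (mod 1711)
3^32 ≡ 1383^2 = 1912689 ≡ 1502 (mod 1711)
3^64 ≡ 1502^2 = 2256004 ≡ 906 (mod 1711)
3^128 ≡ 906^2 = 820836 ≡ 1267 (mod 1711)
3^256 ≡ 1267^2 = 1605289 ≡ 371 (mod 1711)
3^512 ≡ 371^2 = 137641 ≡ 761 (mod 1711)
3^1024 ≡ 761^2 = 579121 ≡ 803 (mod 1711)
1710 = 1024 + 512 + 128 + 32 + 8 + 4 + 2 in binary powers of 2.
So 3^1710 ≡ 803 · 761 · 1267 · 1502 · 1428 · 81 · 9 ≡ 1082 (mod 1711).
Since 1082 ≠ 1, base 3 is a Fermat witness: 1711 is composite.

1082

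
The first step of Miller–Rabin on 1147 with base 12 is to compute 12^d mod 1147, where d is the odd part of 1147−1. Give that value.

1147 − 1 = 1146 = 2^1 · 573, so d = 573.
12^1 ≡ 12 (mod 1147)
12^2 ≡ 12^2 = 144 ≡ 144 (mod 1147)
12^4 ≡ 144^2 = 20736 ≡ 90 (mod 1147)
12^8 ≡ 90^2 = 8100 ≡ 71 (mod 1147)
12^16 ≡ 71^2 = 5041 ≡ 453 (mod 1147)
12^32 ≡ 453^2 = 205209 ≡ 1043 (mod 1147)
12^64 ≡ 1043^2 = 1087849 ≡ 493 (mod 1147)
12^128 ≡ 493^2 = 243049 ≡ 1032 (mod 1147)
12^256 ≡ 1032^2 = 1065024 ≡ 608 (mod 1147)
12^512 ≡ 608^2 = 369664 ≡ 330 (mod 1147)
573 = 512 + 32 + 16 + 8 + 4 + 1 in binary powers of 2.
So 12^573 ≡ 330 · 1043 · 453 · 71 · 90 · 12 ≡ 1046 (mod 1147).
Squaring chain: 1046; never reaches −1, so base 12 is a Miller–Rabin witness that 1147 is composite.

1046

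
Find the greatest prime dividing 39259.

83

39259 = 11 · 3569
3569 = 43 · 83
83 is prime.
So 39259 = 11 · 43 · 83; the largest prime factor is 83.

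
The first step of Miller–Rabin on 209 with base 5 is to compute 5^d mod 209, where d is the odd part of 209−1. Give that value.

169

209 − 1 = 208 = 2^4 · 13, so d = 13.
5^1 ≡ 5 (mod 209)
5^2 ≡ 5^2 = 25 ≡ 25 (mod 209)
5^4 ≡ 25^2 = 625 ≡ 207 (mod 209)
5^8 ≡ 207^2 = 42849 ≡ 4 (mod 209)
13 = 8 + 4 + 1 in binary powers of 2.
So 5^13 ≡ 4 · 207 · 5 ≡ 169 (mod 209).
Squaring chain: 169 → 137 → 168 → 9; never reaches −1, so base 5 is a Miller–Rabin witness that 209 is composite.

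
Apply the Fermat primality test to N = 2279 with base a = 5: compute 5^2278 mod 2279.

411

5^1 ≡ 5 (mod 2279)
5^2 ≡ 5^2 = 25 ≡ 25 (mod 2279)
5^4 ≡ 25^2 = 625 ≡ 625 (mod 2279)
5^8 ≡ 625^2 = 390625 ≡ 916 (mod 2279)
5^16 ≡ 916^2 = 839056 ≡ 384 (mod 2279)
5^32 ≡ 384^2 = 147456 ≡ 1600 (mod 2279)
5^64 ≡ 1600^2 = 2560000 ≡ 683 (mod 2279)
5^128 ≡ 683^2 = 466489 ≡ 1573 (mod 2279)
5^256 ≡ 1573^2 = 2474329 ≡ 1614 (mod 2279)
5^512 ≡ 1614^2 = 2604996 ≡ 99 (mod 2279)
5^1024 ≡ 99^2 = 9801 ≡ 685 (mod 2279)
5^2048 ≡ 685^2 = 469225 ≡ 2030 (mod 2279)
2278 = 2048 + 128 + 64 + 32 + 4 + 2 in binary powers of 2.
So 5^2278 ≡ 2030 · 1573 · 683 · 1600 · 625 · 25 ≡ 411 (mod 2279).
Since 411 ≠ 1, base 5 is a Fermat witness: 2279 is composite.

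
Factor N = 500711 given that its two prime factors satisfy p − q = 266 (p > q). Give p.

853

Since p = q + 266, we have 500711 = q(q + 266), so q² + 266q − 500711 = 0.
Discriminant: 266² + 4·500711 = 70756 + 2002844 = 2073600; √2073600 = 1440.
q = (−266 + 1440)/2 = 587, and p = q + 266 = 853.
Check: 587 · 853 = 500711.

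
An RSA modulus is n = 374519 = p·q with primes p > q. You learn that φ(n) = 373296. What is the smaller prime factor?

607

φ(n) = (p−1)(q−1) = n − (p+q) + 1, so p + q = 374519 − 373296 + 1 = 1224.
p and q are the roots of t² − 1224t + 374519 = 0.
Discriminant: 1224² − 4·374519 = 1498176 − 1498076 = 100; √100 = 10.
q = (1224 − 10)/2 = 607, p = (1224 + 10)/2 = 617.
Check: 607 · 617 = 374519.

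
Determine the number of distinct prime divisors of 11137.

11137 = 7 · 1591
1591 = 37 · 43
11137 = 7 · 37 · 43, which has 3 distinct prime factors.

3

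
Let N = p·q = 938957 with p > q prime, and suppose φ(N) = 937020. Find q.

φ(n) = (p−1)(q−1) = n − (p+q) + 1, so p + q = 938957 − 937020 + 1 = 1938.
p and q are the roots of t² − 1938t + 938957 = 0.
Discriminant: 1938² − 4·938957 = 3755844 − 3755828 = 16; √16 = 4.
q = (1938 − 4)/2 = 967, p = (1938 + 4)/2 = 971.
Check: 967 · 971 = 938957.

967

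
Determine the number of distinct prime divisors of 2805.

2805 = 3 · 935
935 = 5 · 187
187 = 11 · 17
2805 = 3 · 5 · 11 · 17, which has 4 distinct prime factors.

4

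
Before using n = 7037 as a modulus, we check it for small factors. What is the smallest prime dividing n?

31

7037 is odd.
Digit sum 17, not divisible by 3.
Ends in 7: not divisible by 5.
7: 7037 = 7·1005 + 2
11: 7037 = 11·639 + 8
13: 7037 = 13·541 + 4
17: 7037 = 17·413 + 16
19: 7037 = 19·370 + 7
23: 7037 = 23·305 + 22
29: 7037 = 29·242 + 19
31: 7037 = 31·227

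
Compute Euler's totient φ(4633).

Factor: 4633 = 41 · 113.
φ(4633) = (41−1) · (113−1) = 40 · 112 = 4480.

4480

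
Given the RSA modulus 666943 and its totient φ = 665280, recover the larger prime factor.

991

φ(n) = (p−1)(q−1) = n − (p+q) + 1, so p + q = 666943 − 665280 + 1 = 1664.
p and q are the roots of t² − 1664t + 666943 = 0.
Discriminant: 1664² − 4·666943 = 2768896 − 2667772 = 101124; √101124 = 318.
q = (1664 − 318)/2 = 673, p = (1664 + 318)/2 = 991.
Check: 673 · 991 = 666943.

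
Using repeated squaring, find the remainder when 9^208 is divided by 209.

47

9^1 ≡ 9 (mod 209)
9^2 ≡ 9^2 = 81 ≡ 81 (mod 209)
9^4 ≡ 81^2 = 6561 ≡ 82 (mod 209)
9^8 ≡ 82^2 = 6724 ≡ 36 (mod 209)
9^16 ≡ 36^2 = 1296 ≡ 42 (mod 209)
9^32 ≡ 42^2 = 1764 ≡ 92 (mod 209)
9^64 ≡ 92^2 = 8464 ≡ 104 (mod 209)
9^128 ≡ 104^2 = 10816 ≡ 157 (mod 209)
208 = 128 + 64 + 16 in binary powers of 2.
So 9^208 ≡ 157 · 104 · 42 ≡ 47 (mod 209).
Since 47 ≠ 1, base 9 is a Fermat witness: 209 is composite.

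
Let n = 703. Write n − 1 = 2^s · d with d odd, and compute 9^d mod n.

1

703 − 1 = 702 = 2^1 · 351, so d = 351.
9^1 ≡ 9 (mod 703)
9^2 ≡ 9^2 = 81 ≡ 81 (mod 703)
9^4 ≡ 81^2 = 6561 ≡ 234 (mod 703)
9^8 ≡ 234^2 = 54756 ≡ 625 (mod 703)
9^16 ≡ 625^2 = 390625 ≡ 460 (mod 703)
9^32 ≡ 460^2 = 211600 ≡ 700 (mod 703)
9^64 ≡ 700^2 = 490000 ≡ 9 (mod 703)
9^128 ≡ 9^2 = 81 ≡ 81 (mod 703)
9^256 ≡ 81^2 = 6561 ≡ 234 (mod 703)
351 = 256 + 64 + 16 + 8 + 4 + 2 + 1 in binary powers of 2.
So 9^351 ≡ 234 · 9 · 460 · 625 · 234 · 81 · 9 ≡ 1 (mod 703).
Since 9^d ≡ 1 (mod 703), base 9 does not prove 703 composite.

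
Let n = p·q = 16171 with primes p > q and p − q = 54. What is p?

157

Since p = q + 54, we have 16171 = q(q + 54), so q² + 54q − 16171 = 0.
Discriminant: 54² + 4·16171 = 2916 + 64684 = 67600; √67600 = 260.
q = (−54 + 260)/2 = 103, and p = q + 54 = 157.
Check: 103 · 157 = 16171.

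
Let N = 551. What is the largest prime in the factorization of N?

551 = 19 · 29
29 is prime.
So 551 = 19 · 29; the largest prime factor is 29.

29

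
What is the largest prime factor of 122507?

43

122507 = 7 · 17501
17501 = 11 · 1591
1591 = 37 · 43
43 is prime.
So 122507 = 7 · 11 · 37 · 43; the largest prime factor is 43.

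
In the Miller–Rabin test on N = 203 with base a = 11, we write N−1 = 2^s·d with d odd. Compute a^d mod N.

177

203 − 1 = 202 = 2^1 · 101, so d = 101.
11^1 ≡ 11 (mod 203)
11^2 ≡ 11^2 = 121 ≡ 121 (mod 203)
11^4 ≡ 121^2 = 14641 ≡ 25 (mod 203)
11^8 ≡ 25^2 = 625 ≡ 16 (mod 203)
11^16 ≡ 16^2 = 256 ≡ 53 (mod 203)
11^32 ≡ 53^2 = 2809 ≡ 170 (mod 203)
11^64 ≡ 170^2 = 28900 ≡ 74 (mod 203)
101 = 64 + 32 + 4 + 1 in binary powers of 2.
So 11^101 ≡ 74 · 170 · 25 · 11 ≡ 177 (mod 203).
Squaring chain: 177; never reaches −1, so base 11 is a Miller–Rabin witness that 203 is composite.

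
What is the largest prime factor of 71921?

59

71921 = 23 · 3127
3127 = 53 · 59
59 is prime.
So 71921 = 23 · 53 · 59; the largest prime factor is 59.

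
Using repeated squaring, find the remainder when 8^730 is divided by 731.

64

8^1 ≡ 8 (mod 731)
8^2 ≡ 8^2 = 64 ≡ 64 (mod 731)
8^4 ≡ 64^2 = 4096 ≡ 441 (mod 731)
8^8 ≡ 441^2 = 194481 ≡ 35 (mod 731)
8^16 ≡ 35^2 = 1225 ≡ 494 (mod 731)
8^32 ≡ 494^2 = 244036 ≡ 613 (mod 731)
8^64 ≡ 613^2 = 375769 ≡ 35 (mod 731)
8^128 ≡ 35^2 = 1225 ≡ 494 (mod 731)
8^256 ≡ 494^2 = 244036 ≡ 613 (mod 731)
8^512 ≡ 613^2 = 375769 ≡ 35 (mod 731)
730 = 512 + 128 + 64 + 16 + 8 + 2 in binary powers of 2.
So 8^730 ≡ 35 · 494 · 35 · 494 · 35 · 64 ≡ 64 (mod 731).
Since 64 ≠ 1, base 8 is a Fermat witness: 731 is composite.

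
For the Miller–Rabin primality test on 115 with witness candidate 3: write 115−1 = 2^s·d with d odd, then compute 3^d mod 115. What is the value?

115 − 1 = 114 = 2^1 · 57, so d = 57.
3^1 ≡ 3 (mod 115)
3^2 ≡ 3^2 = 9 ≡ 9 (mod 115)
3^4 ≡ 9^2 = 81 ≡ 81 (mod 115)
3^8 ≡ 81^2 = 6561 ≡ 6 (mod 115)
3^16 ≡ 6^2 = 36 ≡ 36 (mod 115)
3^32 ≡ 36^2 = 1296 ≡ 31 (mod 115)
57 = 32 + 16 + 8 + 1 in binary powers of 2.
So 3^57 ≡ 31 · 36 · 6 · 3 ≡ 78 (mod 115).
Squaring chain: 78; never reaches −1, so base 3 is a Miller–Rabin witness that 115 is composite.

78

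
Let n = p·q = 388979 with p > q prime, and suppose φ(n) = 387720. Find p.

φ(n) = (p−1)(q−1) = n − (p+q) + 1, so p + q = 388979 − 387720 + 1 = 1260.
p and q are the roots of t² − 1260t + 388979 = 0.
Discriminant: 1260² − 4·388979 = 1587600 − 1555916 = 31684; √31684 = 178.
q = (1260 − 178)/2 = 541, p = (1260 + 178)/2 = 719.
Check: 541 · 719 = 388979.

719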